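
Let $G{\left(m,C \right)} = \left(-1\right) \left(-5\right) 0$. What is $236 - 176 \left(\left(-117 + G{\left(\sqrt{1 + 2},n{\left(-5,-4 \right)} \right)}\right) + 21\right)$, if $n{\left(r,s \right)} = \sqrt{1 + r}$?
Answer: $17132$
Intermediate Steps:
$G{\left(m,C \right)} = 0$ ($G{\left(m,C \right)} = 5 \cdot 0 = 0$)
$236 - 176 \left(\left(-117 + G{\left(\sqrt{1 + 2},n{\left(-5,-4 \right)} \right)}\right) + 21\right) = 236 - 176 \left(\left(-117 + 0\right) + 21\right) = 236 - 176 \left(-117 + 21\right) = 236 - -16896 = 236 + 16896 = 17132$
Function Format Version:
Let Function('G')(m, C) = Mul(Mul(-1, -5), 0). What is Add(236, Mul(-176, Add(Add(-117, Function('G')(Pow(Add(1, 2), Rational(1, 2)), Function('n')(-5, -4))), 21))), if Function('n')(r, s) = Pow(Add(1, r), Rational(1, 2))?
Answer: 17132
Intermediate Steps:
Function('G')(m, C) = 0 (Function('G')(m, C) = Mul(5, 0) = 0)
Add(236, Mul(-176, Add(Add(-117, Function('G')(Pow(Add(1, 2), Rational(1, 2)), Function('n')(-5, -4))), 21))) = Add(236, Mul(-176, Add(Add(-117, 0), 21))) = Add(236, Mul(-176, Add(-117, 21))) = Add(236, Mul(-176, -96)) = Add(236, 16896) = 17132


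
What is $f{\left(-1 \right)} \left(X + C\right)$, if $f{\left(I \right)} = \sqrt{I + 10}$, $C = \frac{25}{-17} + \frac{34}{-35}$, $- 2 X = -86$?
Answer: $\frac{72396}{595} \approx 121.67$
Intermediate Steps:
$X = 43$ ($X = \left(- \frac{1}{2}\right) \left(-86\right) = 43$)
$C = - \frac{1453}{595}$ ($C = 25 \left(- \frac{1}{17}\right) + 34 \left(- \frac{1}{35}\right) = - \frac{25}{17} - \frac{34}{35} = - \frac{1453}{595} \approx -2.442$)
$f{\left(I \right)} = \sqrt{10 + I}$
$f{\left(-1 \right)} \left(X + C\right) = \sqrt{10 - 1} \left(43 - \frac{1453}{595}\right) = \sqrt{9} \cdot \frac{24132}{595} = 3 \cdot \frac{24132}{595} = \frac{72396}{595}$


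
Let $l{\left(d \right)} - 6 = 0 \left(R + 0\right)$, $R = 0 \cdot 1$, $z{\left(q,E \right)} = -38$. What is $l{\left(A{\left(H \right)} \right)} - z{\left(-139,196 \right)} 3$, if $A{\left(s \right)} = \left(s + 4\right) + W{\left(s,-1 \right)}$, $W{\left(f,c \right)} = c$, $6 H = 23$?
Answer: $120$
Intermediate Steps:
$H = \frac{23}{6}$ ($H = \frac{1}{6} \cdot 23 = \frac{23}{6} \approx 3.8333$)
$R = 0$
$A{\left(s \right)} = 3 + s$ ($A{\left(s \right)} = \left(s + 4\right) - 1 = \left(4 + s\right) - 1 = 3 + s$)
$l{\left(d \right)} = 6$ ($l{\left(d \right)} = 6 + 0 \left(0 + 0\right) = 6 + 0 \cdot 0 = 6 + 0 = 6$)
$l{\left(A{\left(H \right)} \right)} - z{\left(-139,196 \right)} 3 = 6 - \left(-38\right) 3 = 6 - -114 = 6 + 114 = 120$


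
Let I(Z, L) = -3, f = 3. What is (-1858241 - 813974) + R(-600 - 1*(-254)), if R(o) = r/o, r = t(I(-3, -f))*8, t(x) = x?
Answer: -462293183/173 ≈ -2.6722e+6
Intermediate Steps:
r = -24 (r = -3*8 = -24)
R(o) = -24/o
(-1858241 - 813974) + R(-600 - 1*(-254)) = (-1858241 - 813974) - 24/(-600 - 1*(-254)) = -2672215 - 24/(-600 + 254) = -2672215 - 24/(-346) = -2672215 - 24*(-1/346) = -2672215 + 12/173 = -462293183/173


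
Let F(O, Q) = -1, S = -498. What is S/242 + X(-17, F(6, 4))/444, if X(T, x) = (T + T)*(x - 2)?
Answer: -16369/8954 ≈ -1.8281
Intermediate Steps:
X(T, x) = 2*T*(-2 + x) (X(T, x) = (2*T)*(-2 + x) = 2*T*(-2 + x))
S/242 + X(-17, F(6, 4))/444 = -498/242 + (2*(-17)*(-2 - 1))/444 = -498*1/242 + (2*(-17)*(-3))*(1/444) = -249/121 + 102*(1/444) = -249/121 + 17/74 = -16369/8954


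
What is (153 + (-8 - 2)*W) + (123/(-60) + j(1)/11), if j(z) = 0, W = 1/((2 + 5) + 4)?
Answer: 33009/220 ≈ 150.04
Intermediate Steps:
W = 1/11 (W = 1/(7 + 4) = 1/11 ≈ 0.090909)
(153 + (-8 - 2)*W) + (123/(-60) + j(1)/11) = (153 + (-8 - 2)*(1/11)) + (123/(-60) + 0/11) = (153 - 10*1/11) + (123*(-1/60) + 0*(1/11)) = (153 - 10/11) + (-41/20 + 0) = 1673/11 - 41/20 = 33009/220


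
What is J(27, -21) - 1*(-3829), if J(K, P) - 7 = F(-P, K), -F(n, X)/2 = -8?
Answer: 3852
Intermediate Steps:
F(n, X) = 16 (F(n, X) = -2*(-8) = 16)
J(K, P) = 23 (J(K, P) = 7 + 16 = 23)
J(27, -21) - 1*(-3829) = 23 - 1*(-3829) = 23 + 3829 = 3852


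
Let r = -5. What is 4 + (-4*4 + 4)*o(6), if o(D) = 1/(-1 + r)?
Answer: 6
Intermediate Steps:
o(D) = -⅙ (o(D) = 1/(-1 - 5) = 1/(-6) = -⅙)
4 + (-4*4 + 4)*o(6) = 4 + (-4*4 + 4)*(-⅙) = 4 + (-16 + 4)*(-⅙) = 4 - 12*(-⅙) = 4 + 2 = 6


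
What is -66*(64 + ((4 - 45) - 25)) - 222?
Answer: -90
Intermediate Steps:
-66*(64 + ((4 - 45) - 25)) - 222 = -66*(64 + (-41 - 25)) - 222 = -66*(64 - 66) - 222 = -66*(-2) - 222 = 132 - 222 = -90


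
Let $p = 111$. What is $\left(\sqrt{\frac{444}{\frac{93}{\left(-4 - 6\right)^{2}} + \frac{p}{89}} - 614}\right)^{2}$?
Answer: $- \frac{2648626}{6459} \approx -410.07$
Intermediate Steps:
$\left(\sqrt{\frac{444}{\frac{93}{\left(-4 - 6\right)^{2}} + \frac{p}{89}} - 614}\right)^{2} = \left(\sqrt{\frac{444}{\frac{93}{\left(-4 - 6\right)^{2}} + \frac{111}{89}} - 614}\right)^{2} = \left(\sqrt{\frac{444}{\frac{93}{\left(-10\right)^{2}} + 111 \cdot \frac{1}{89}} - 614}\right)^{2} = \left(\sqrt{\frac{444}{\frac{93}{100} + \frac{111}{89}} - 614}\right)^{2} = \left(\sqrt{\frac{444}{\frac{19377}{8900}} - 614}\right)^{2} = \left(\sqrt{444 \cdot \frac{8900}{19377} - 614}\right)^{2} = \left(\sqrt{\frac{1317200}{6459} - 614}\right)^{2} = \left(\sqrt{- \frac{2648626}{6459}}\right)^{2} = \left(\frac{i \sqrt{17107475334}}{6459}\right)^{2} = - \frac{2648626}{6459}$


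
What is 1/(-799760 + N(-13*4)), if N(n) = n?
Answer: -1/799812 ≈ -1.2503e-6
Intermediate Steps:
1/(-799760 + N(-13*4)) = 1/(-799760 - 13*4) = 1/(-799760 - 52) = 1/(-799812) = -1/799812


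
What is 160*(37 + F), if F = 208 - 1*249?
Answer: -640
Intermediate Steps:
F = -41 (F = 208 - 249 = -41)
160*(37 + F) = 160*(37 - 41) = 160*(-4) = -640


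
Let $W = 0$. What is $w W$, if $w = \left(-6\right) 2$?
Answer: $0$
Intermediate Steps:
$w = -12$
$w W = \left(-12\right) 0 = 0$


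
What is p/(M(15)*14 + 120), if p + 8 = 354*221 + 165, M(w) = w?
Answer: 78391/330 ≈ 237.55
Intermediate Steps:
p = 78391 (p = -8 + (354*221 + 165) = -8 + (78234 + 165) = -8 + 78399 = 78391)
p/(M(15)*14 + 120) = 78391/(15*14 + 120) = 78391/(210 + 120) = 78391/330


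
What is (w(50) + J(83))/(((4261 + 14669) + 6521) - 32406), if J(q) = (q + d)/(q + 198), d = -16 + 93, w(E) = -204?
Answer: 57164/1954355 ≈ 0.029250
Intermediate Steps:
d = 77
J(q) = (77 + q)/(198 + q) (J(q) = (q + 77)/(q + 198) = (77 + q)/(198 + q))
(w(50) + J(83))/(((4261 + 14669) + 6521) - 32406) = (-204 + (77 + 83)/(198 + 83))/(((4261 + 14669) + 6521) - 32406) = (-204 + 160/281)/((18930 + 6521) - 32406) = (-204 + (1/281)*160)/(25451 - 32406) = (-204 + 160/281)/(-6955) = -57164/281*(-1/6955) = 57164/1954355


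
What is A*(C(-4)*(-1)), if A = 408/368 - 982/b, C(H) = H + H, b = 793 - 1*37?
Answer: -6616/4347 ≈ -1.5220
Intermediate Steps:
b = 756 (b = 793 - 37 = 756)
C(H) = 2*H
A = -827/4347 (A = 408/368 - 982/756 = 408*(1/368) - 982*1/756 = 51/46 - 491/378 = -827/4347 ≈ -0.19025)
A*(C(-4)*(-1)) = -827*2*(-4)*(-1)/4347 = -(-6616)*(-1)/4347 = -827/4347*8 = -6616/4347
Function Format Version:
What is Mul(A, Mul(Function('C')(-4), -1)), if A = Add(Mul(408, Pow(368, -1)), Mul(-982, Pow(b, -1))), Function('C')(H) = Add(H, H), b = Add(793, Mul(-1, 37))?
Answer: Rational(-6616, 4347) ≈ -1.5220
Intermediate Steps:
b = 756 (b = Add(793, -37) = 756)
Function('C')(H) = Mul(2, H)
A = Rational(-827, 4347) (A = Add(Mul(408, Pow(368, -1)), Mul(-982, Pow(756, -1))) = Add(Mul(408, Rational(1, 368)), Mul(-982, Rational(1, 756))) = Add(Rational(51, 46), Rational(-491, 378)) = Rational(-827, 4347) ≈ -0.19025)
Mul(A, Mul(Function('C')(-4), -1)) = Mul(Rational(-827, 4347), Mul(Mul(2, -4), -1)) = Mul(Rational(-827, 4347), Mul(-8, -1)) = Mul(Rational(-827, 4347), 8) = Rational(-6616, 4347)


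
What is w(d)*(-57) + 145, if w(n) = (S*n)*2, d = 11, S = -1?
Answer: 1399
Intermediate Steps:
w(n) = -2*n (w(n) = -n*2 = -2*n)
w(d)*(-57) + 145 = -2*11*(-57) + 145 = -22*(-57) + 145 = 1254 + 145 = 1399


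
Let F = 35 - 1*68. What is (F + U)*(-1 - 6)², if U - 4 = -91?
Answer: -5880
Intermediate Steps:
U = -87 (U = 4 - 91 = -87)
F = -33 (F = 35 - 68 = -33)
(F + U)*(-1 - 6)² = (-33 - 87)*(-1 - 6)² = -120*(-7)² = -120*49 = -5880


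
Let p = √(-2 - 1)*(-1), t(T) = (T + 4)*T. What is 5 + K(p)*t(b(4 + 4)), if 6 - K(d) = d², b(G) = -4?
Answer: 5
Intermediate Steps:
t(T) = T*(4 + T) (t(T) = (4 + T)*T = T*(4 + T))
p = -I*√3 (p = √(-3)*(-1) = (I*√3)*(-1) = -I*√3 ≈ -1.732*I)
K(d) = 6 - d²
5 + K(p)*t(b(4 + 4)) = 5 + (6 - (-I*√3)²)*(-4*(4 - 4)) = 5 + (6 - 1*(-3))*(-4*0) = 5 + (6 + 3)*0 = 5 + 9*0 = 5 + 0 = 5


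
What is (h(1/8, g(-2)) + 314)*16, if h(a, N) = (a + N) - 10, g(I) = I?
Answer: 4834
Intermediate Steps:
h(a, N) = -10 + N + a (h(a, N) = (N + a) - 10 = -10 + N + a)
(h(1/8, g(-2)) + 314)*16 = ((-10 - 2 + 1/8) + 314)*16 = (-95/8 + 314)*16 = (2417/8)*16 = 4834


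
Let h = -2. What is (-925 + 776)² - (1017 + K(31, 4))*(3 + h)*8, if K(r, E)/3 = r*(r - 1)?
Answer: -8255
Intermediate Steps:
K(r, E) = 3*r*(-1 + r) (K(r, E) = 3*(r*(r - 1)) = 3*(r*(-1 + r)) = 3*r*(-1 + r))
(-925 + 776)² - (1017 + K(31, 4))*(3 + h)*8 = (-925 + 776)² - (1017 + 3*31*(-1 + 31))*(3 - 2)*8 = (-149)² - (1017 + 3*31*30)*1*8 = 22201 - (1017 + 2790)*8 = 22201 - 3807*8 = 22201 - 1*30456 = 22201 - 30456 = -8255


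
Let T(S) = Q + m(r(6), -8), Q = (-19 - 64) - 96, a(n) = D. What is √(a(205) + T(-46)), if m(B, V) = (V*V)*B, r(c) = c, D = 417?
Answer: √622 ≈ 24.940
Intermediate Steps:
m(B, V) = B*V² (m(B, V) = V²*B = B*V²)
a(n) = 417
Q = -179 (Q = -83 - 96 = -179)
T(S) = 205 (T(S) = -179 + 6*(-8)² = -179 + 6*64 = -179 + 384 = 205)
√(a(205) + T(-46)) = √(417 + 205) = √622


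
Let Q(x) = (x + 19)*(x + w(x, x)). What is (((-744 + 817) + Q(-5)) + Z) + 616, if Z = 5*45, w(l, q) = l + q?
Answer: 704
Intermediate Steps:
Q(x) = 3*x*(19 + x) (Q(x) = (x + 19)*(x + (x + x)) = (19 + x)*(x + 2*x) = (19 + x)*(3*x) = 3*x*(19 + x))
Z = 225
(((-744 + 817) + Q(-5)) + Z) + 616 = (((-744 + 817) + 3*(-5)*(19 - 5)) + 225) + 616 = ((73 + 3*(-5)*14) + 225) + 616 = ((73 - 210) + 225) + 616 = (-137 + 225) + 616 = 88 + 616 = 704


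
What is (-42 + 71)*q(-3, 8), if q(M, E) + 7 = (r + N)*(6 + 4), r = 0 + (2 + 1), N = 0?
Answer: 667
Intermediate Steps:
r = 3 (r = 0 + 3 = 3)
q(M, E) = 23 (q(M, E) = -7 + (3 + 0)*(6 + 4) = -7 + 3*10 = -7 + 30 = 23)
(-42 + 71)*q(-3, 8) = (-42 + 71)*23 = 29*23 = 667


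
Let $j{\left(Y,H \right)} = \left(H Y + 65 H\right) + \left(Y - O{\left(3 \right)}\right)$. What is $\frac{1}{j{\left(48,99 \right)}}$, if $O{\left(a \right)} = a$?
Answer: $\frac{1}{11232} \approx 8.9031 \cdot 10^{-5}$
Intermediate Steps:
$j{\left(Y,H \right)} = -3 + Y + 65 H + H Y$ ($j{\left(Y,H \right)} = \left(H Y + 65 H\right) + \left(Y - 3\right) = \left(65 H + H Y\right) + \left(Y - 3\right) = \left(65 H + H Y\right) + \left(-3 + Y\right) = -3 + Y + 65 H + H Y$)
$\frac{1}{j{\left(48,99 \right)}} = \frac{1}{-3 + 48 + 65 \cdot 99 + 99 \cdot 48} = \frac{1}{-3 + 48 + 6435 + 4752} = \frac{1}{11232}$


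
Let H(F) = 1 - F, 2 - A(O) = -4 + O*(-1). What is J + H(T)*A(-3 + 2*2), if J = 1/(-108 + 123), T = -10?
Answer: 1156/15 ≈ 77.067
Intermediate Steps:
A(O) = 6 + O (A(O) = 2 - (-4 + O*(-1)) = 2 - (-4 - O) = 2 + (4 + O) = 6 + O)
J = 1/15 ≈ 0.066667
J + H(T)*A(-3 + 2*2) = 1/15 + (1 - 1*(-10))*(6 + (-3 + 2*2)) = 1/15 + (1 + 10)*(6 + (-3 + 4)) = 1/15 + 11*(6 + 1) = 1/15 + 11*7 = 1/15 + 77 = 1156/15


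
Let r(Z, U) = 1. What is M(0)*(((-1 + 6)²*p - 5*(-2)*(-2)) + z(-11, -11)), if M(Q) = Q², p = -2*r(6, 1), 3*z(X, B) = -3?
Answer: 0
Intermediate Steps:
z(X, B) = -1 (z(X, B) = (⅓)*(-3) = -1)
p = -2 (p = -2*1 = -2)
M(0)*(((-1 + 6)²*p - 5*(-2)*(-2)) + z(-11, -11)) = 0²*(((-1 + 6)²*(-2) - 5*(-2)*(-2)) - 1) = 0*((5²*(-2) + 10*(-2)) - 1) = 0*((25*(-2) - 20) - 1) = 0*((-50 - 20) - 1) = 0*(-70 - 1) = 0*(-71) = 0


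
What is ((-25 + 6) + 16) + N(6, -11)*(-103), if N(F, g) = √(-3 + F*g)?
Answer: -3 - 103*I*√69 ≈ -3.0 - 855.58*I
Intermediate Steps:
((-25 + 6) + 16) + N(6, -11)*(-103) = ((-25 + 6) + 16) + √(-3 + 6*(-11))*(-103) = (-19 + 16) + √(-3 - 66)*(-103) = -3 + √(-69)*(-103) = -3 + (I*√69)*(-103) = -3 - 103*I*√69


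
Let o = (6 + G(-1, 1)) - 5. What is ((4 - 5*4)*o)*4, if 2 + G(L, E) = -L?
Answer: 0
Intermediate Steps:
G(L, E) = -2 - L
o = 0 (o = (6 + (-2 - 1*(-1))) - 5 = (6 + (-2 + 1)) - 5 = (6 - 1) - 5 = 5 - 5 = 0)
((4 - 5*4)*o)*4 = ((4 - 5*4)*0)*4 = ((4 - 20)*0)*4 = -16*0*4 = 0*4 = 0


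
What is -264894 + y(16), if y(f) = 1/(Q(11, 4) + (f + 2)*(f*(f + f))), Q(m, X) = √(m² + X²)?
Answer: -22498644466770/84934519 - √137/84934519 ≈ -2.6489e+5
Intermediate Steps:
Q(m, X) = √(X² + m²)
y(f) = 1/(√137 + 2*f²*(2 + f)) (y(f) = 1/(√(4² + 11²) + (f + 2)*(f*(f + f))) = 1/(√(16 + 121) + (2 + f)*(f*(2*f))) = 1/(√137 + (2 + f)*(2*f²)) = 1/(√137 + 2*f²*(2 + f)))
-264894 + y(16) = -264894 + 1/(√137 + 2*16³ + 4*16²) = -264894 + 1/(√137 + 2*4096 + 4*256) = -264894 + 1/(√137 + 8192 + 1024) = -264894 + 1/(9216 + √137)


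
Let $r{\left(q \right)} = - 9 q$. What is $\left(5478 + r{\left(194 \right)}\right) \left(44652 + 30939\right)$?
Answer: $282105612$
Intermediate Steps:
$\left(5478 + r{\left(194 \right)}\right) \left(44652 + 30939\right) = \left(5478 - 1746\right) \left(44652 + 30939\right) = \left(5478 - 1746\right) 75591 = 3732 \cdot 75591 = 282105612$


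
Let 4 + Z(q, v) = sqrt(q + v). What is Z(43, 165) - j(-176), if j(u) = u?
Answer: 172 + 4*sqrt(13) ≈ 186.42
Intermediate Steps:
Z(q, v) = -4 + sqrt(q + v)
Z(43, 165) - j(-176) = (-4 + sqrt(43 + 165)) - 1*(-176) = (-4 + sqrt(208)) + 176 = (-4 + 4*sqrt(13)) + 176 = 172 + 4*sqrt(13)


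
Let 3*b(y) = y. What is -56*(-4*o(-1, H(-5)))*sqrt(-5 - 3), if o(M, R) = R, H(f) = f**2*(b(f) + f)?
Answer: -224000*I*sqrt(2)/3 ≈ -1.0559e+5*I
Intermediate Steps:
b(y) = y/3
H(f) = 4*f**3/3 (H(f) = f**2*(f/3 + f) = f**2*(4*f/3) = 4*f**3/3)
-56*(-4*o(-1, H(-5)))*sqrt(-5 - 3) = -56*(-16*(-5)**3/3)*sqrt(-5 - 3) = -56*(-16*(-125)/3)*sqrt(-8) = -56*(-4*(-500/3))*2*I*sqrt(2) = -112000*2*I*sqrt(2)/3 = -224000*I*sqrt(2)/3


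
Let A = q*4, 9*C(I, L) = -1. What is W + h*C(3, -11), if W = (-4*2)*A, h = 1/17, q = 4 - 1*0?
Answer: -19585/153 ≈ -128.01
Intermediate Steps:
q = 4 (q = 4 + 0 = 4)
C(I, L) = -⅑ (C(I, L) = (⅑)*(-1) = -⅑)
A = 16 (A = 4*4 = 16)
h = 1/17 ≈ 0.058824
W = -128 (W = -4*2*16 = -8*16 = -128)
W + h*C(3, -11) = -128 + (1/17)*(-⅑) = -128 - 1/153 = -19585/153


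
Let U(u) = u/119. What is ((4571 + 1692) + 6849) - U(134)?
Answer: 1560194/119 ≈ 13111.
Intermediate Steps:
U(u) = u/119 (U(u) = u*(1/119) = u/119)
((4571 + 1692) + 6849) - U(134) = ((4571 + 1692) + 6849) - 134/119 = (6263 + 6849) - 1*134/119 = 13112 - 134/119 = 1560194/119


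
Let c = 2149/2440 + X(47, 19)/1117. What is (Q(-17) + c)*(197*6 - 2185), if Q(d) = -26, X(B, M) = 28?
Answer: 68598908181/2725480 ≈ 25169.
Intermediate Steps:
c = 2468753/2725480 (c = 2149/2440 + 28/1117 = 2468753/2725480 ≈ 0.90580)
(Q(-17) + c)*(197*6 - 2185) = (-26 + 2468753/2725480)*(197*6 - 2185) = -68393727*(1182 - 2185)/2725480 = -68393727/2725480*(-1003) = 68598908181/2725480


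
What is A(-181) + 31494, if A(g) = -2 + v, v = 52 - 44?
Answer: 31500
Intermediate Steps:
v = 8
A(g) = 6 (A(g) = -2 + 8 = 6)
A(-181) + 31494 = 6 + 31494 = 31500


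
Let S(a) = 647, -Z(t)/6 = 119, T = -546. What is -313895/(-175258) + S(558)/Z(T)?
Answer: 27682276/31283553 ≈ 0.88488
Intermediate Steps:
Z(t) = -714 (Z(t) = -6*119 = -714)
-313895/(-175258) + S(558)/Z(T) = -313895/(-175258) + 647/(-714) = -313895*(-1/175258) + 647*(-1/714) = 313895/175258 - 647/714 = 27682276/31283553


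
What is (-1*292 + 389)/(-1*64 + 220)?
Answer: 97/156 ≈ 0.62179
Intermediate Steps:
(-1*292 + 389)/(-1*64 + 220) = (-292 + 389)/(-64 + 220) = 97/156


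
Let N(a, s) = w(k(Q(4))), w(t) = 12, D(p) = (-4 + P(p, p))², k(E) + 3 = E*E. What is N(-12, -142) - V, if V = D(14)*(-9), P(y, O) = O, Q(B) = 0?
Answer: 912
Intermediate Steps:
k(E) = -3 + E² (k(E) = -3 + E*E = -3 + E²)
D(p) = (-4 + p)²
N(a, s) = 12
V = -900 (V = (-4 + 14)²*(-9) = 10²*(-9) = 100*(-9) = -900)
N(-12, -142) - V = 12 - 1*(-900) = 12 + 900 = 912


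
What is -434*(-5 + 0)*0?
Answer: 0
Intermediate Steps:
-434*(-5 + 0)*0 = -(-2170)*0 = -434*0 = 0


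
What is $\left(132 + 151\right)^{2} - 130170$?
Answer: $-50081$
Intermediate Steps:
$\left(132 + 151\right)^{2} - 130170 = 283^{2} - 130170 = 80089 - 130170 = -50081$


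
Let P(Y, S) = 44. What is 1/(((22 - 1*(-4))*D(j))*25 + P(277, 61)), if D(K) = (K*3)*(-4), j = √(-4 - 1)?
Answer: 11/76050484 + 975*I*√5/38025242 ≈ 1.4464e-7 + 5.7335e-5*I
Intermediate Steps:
j = I*√5 (j = √(-5) = I*√5 ≈ 2.2361*I)
D(K) = -12*K (D(K) = (3*K)*(-4) = -12*K)
1/(((22 - 1*(-4))*D(j))*25 + P(277, 61)) = 1/(((22 - 1*(-4))*(-12*I*√5))*25 + 44) = 1/(((22 + 4)*(-12*I*√5))*25 + 44) = 1/((26*(-12*I*√5))*25 + 44) = 1/(-312*I*√5*25 + 44) = 1/(-7800*I*√5 + 44) = 1/(44 - 7800*I*√5)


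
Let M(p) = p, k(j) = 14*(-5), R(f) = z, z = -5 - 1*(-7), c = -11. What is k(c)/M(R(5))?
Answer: -35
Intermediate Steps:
z = 2 (z = -5 + 7 = 2)
R(f) = 2
k(j) = -70
k(c)/M(R(5)) = -70/2 = -70*1/2 = -35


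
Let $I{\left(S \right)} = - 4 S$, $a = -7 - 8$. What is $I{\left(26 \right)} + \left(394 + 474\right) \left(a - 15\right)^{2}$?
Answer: $781096$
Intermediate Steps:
$a = -15$ ($a = -7 - 8 = -15$)
$I{\left(26 \right)} + \left(394 + 474\right) \left(a - 15\right)^{2} = \left(-4\right) 26 + \left(394 + 474\right) \left(-15 - 15\right)^{2} = -104 + 868 \left(-30\right)^{2} = -104 + 868 \cdot 900 = -104 + 781200 = 781096$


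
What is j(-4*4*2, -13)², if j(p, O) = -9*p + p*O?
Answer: 495616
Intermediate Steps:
j(p, O) = -9*p + O*p
j(-4*4*2, -13)² = ((-4*4*2)*(-9 - 13))² = (-16*2*(-22))² = (-32*(-22))² = 704² = 495616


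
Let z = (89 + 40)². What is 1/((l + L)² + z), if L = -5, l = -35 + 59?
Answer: 1/17002 ≈ 5.8817e-5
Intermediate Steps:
l = 24
z = 16641 (z = 129² = 16641)
1/((l + L)² + z) = 1/((24 - 5)² + 16641) = 1/(19² + 16641) = 1/(361 + 16641) = 1/17002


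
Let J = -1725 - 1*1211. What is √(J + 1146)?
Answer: I*√1790 ≈ 42.308*I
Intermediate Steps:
J = -2936 (J = -1725 - 1211 = -2936)
√(J + 1146) = √(-2936 + 1146) = √(-1790) = I*√1790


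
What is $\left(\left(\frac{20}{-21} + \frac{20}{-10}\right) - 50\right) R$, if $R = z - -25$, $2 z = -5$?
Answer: $- \frac{8340}{7} \approx -1191.4$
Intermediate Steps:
$z = - \frac{5}{2}$ ($z = \frac{1}{2} \left(-5\right) = - \frac{5}{2} \approx -2.5$)
$R = \frac{45}{2}$ ($R = - \frac{5}{2} - -25 = - \frac{5}{2} + 25 = \frac{45}{2} \approx 22.5$)
$\left(\left(\frac{20}{-21} + \frac{20}{-10}\right) - 50\right) R = \left(\left(\frac{20}{-21} + \frac{20}{-10}\right) - 50\right) \frac{45}{2} = \left(\left(20 \left(- \frac{1}{21}\right) + 20 \left(- \frac{1}{10}\right)\right) - 50\right) \frac{45}{2} = \left(\left(- \frac{20}{21} - 2\right) - 50\right) \frac{45}{2} = \left(- \frac{62}{21} - 50\right) \frac{45}{2} = \left(- \frac{1112}{21}\right) \frac{45}{2} = - \frac{8340}{7}$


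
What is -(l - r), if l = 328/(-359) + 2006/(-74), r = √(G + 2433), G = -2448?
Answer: 372213/13283 + I*√15 ≈ 28.022 + 3.873*I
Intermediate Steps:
r = I*√15 (r = √(-2448 + 2433) = √(-15) = I*√15 ≈ 3.873*I)
l = -372213/13283 (l = 328*(-1/359) + 2006*(-1/74) = -328/359 - 1003/37 = -372213/13283 ≈ -28.022)
-(l - r) = -(-372213/13283 - I*√15) = 372213/13283 + I*√15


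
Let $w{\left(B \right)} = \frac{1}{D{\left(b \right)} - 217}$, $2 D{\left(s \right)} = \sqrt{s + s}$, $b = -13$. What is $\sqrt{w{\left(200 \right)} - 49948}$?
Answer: $\sqrt{2} \sqrt{\frac{10838717 - 24974 i \sqrt{26}}{-434 + i \sqrt{26}}} \approx 1.2111 \cdot 10^{-7} - 223.49 i$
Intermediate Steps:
$D{\left(s \right)} = \frac{\sqrt{2} \sqrt{s}}{2}$ ($D{\left(s \right)} = \frac{\sqrt{s + s}}{2} = \frac{\sqrt{2 s}}{2} = \frac{\sqrt{2} \sqrt{s}}{2}$)
$w{\left(B \right)} = \frac{1}{-217 + \frac{i \sqrt{26}}{2}}$ ($w{\left(B \right)} = \frac{1}{\frac{\sqrt{2} \sqrt{-13}}{2} - 217} = \frac{1}{\frac{\sqrt{2} i \sqrt{13}}{2} - 217} = \frac{1}{\frac{i \sqrt{26}}{2} - 217} = \frac{1}{-217 + \frac{i \sqrt{26}}{2}}$)
$\sqrt{w{\left(200 \right)} - 49948} = \sqrt{\left(- \frac{434}{94191} - \frac{i \sqrt{26}}{94191}\right) - 49948} = \sqrt{- \frac{4704652502}{94191} - \frac{i \sqrt{26}}{94191}}$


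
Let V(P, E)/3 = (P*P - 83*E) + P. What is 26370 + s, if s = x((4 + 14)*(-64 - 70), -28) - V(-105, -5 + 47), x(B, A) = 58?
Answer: 4126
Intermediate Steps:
V(P, E) = -249*E + 3*P + 3*P² (V(P, E) = 3*((P*P - 83*E) + P) = 3*((P² - 83*E) + P) = 3*(P + P² - 83*E) = -249*E + 3*P + 3*P²)
s = -22244 (s = 58 - (-249*(-5 + 47) + 3*(-105) + 3*(-105)²) = 58 - (-249*42 - 315 + 3*11025) = 58 - (-10458 - 315 + 33075) = 58 - 1*22302 = 58 - 22302 = -22244)
26370 + s = 26370 - 22244 = 4126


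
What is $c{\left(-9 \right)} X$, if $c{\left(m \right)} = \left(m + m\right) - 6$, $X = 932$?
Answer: $-22368$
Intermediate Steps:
$c{\left(m \right)} = -6 + 2 m$ ($c{\left(m \right)} = 2 m - 6 = -6 + 2 m$)
$c{\left(-9 \right)} X = \left(-6 + 2 \left(-9\right)\right) 932 = \left(-6 - 18\right) 932 = \left(-24\right) 932 = -22368$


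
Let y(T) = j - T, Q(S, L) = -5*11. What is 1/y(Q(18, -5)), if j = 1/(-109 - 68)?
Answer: 177/9734 ≈ 0.018184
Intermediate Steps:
j = -1/177 (j = 1/(-177) = -1/177 ≈ -0.0056497)
Q(S, L) = -55
y(T) = -1/177 - T
1/y(Q(18, -5)) = 1/(-1/177 - 1*(-55)) = 1/(-1/177 + 55) = 1/(9734/177) = 177/9734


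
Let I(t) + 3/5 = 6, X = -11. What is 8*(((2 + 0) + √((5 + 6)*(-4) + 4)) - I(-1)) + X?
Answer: -191/5 + 16*I*√10 ≈ -38.2 + 50.596*I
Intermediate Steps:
I(t) = 27/5 (I(t) = -⅗ + 6 = 27/5)
8*(((2 + 0) + √((5 + 6)*(-4) + 4)) - I(-1)) + X = 8*(((2 + 0) + √((5 + 6)*(-4) + 4)) - 1*27/5) - 11 = 8*((2 + √(11*(-4) + 4)) - 27/5) - 11 = 8*((2 + √(-44 + 4)) - 27/5) - 11 = 8*((2 + √(-40)) - 27/5) - 11 = 8*((2 + 2*I*√10) - 27/5) - 11 = 8*(-17/5 + 2*I*√10) - 11 = (-136/5 + 16*I*√10) - 11 = -191/5 + 16*I*√10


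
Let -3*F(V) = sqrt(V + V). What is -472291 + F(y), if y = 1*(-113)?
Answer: -472291 - I*sqrt(226)/3 ≈ -4.7229e+5 - 5.0111*I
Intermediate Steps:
y = -113
F(V) = -sqrt(2)*sqrt(V)/3 (F(V) = -sqrt(V + V)/3 = -sqrt(2)*sqrt(V)/3)
-472291 + F(y) = -472291 - sqrt(2)*sqrt(-113)/3 = -472291 - sqrt(2)*I*sqrt(113)/3 = -472291 - I*sqrt(226)/3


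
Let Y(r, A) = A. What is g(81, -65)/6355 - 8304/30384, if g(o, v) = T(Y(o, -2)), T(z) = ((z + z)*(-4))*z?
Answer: -1119671/4022715 ≈ -0.27834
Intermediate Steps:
T(z) = -8*z**2 (T(z) = ((2*z)*(-4))*z = (-8*z)*z = -8*z**2)
g(o, v) = -32 (g(o, v) = -8*(-2)**2 = -8*4 = -32)
g(81, -65)/6355 - 8304/30384 = -32/6355 - 8304/30384 = -32*1/6355 - 8304*1/30384 = -32/6355 - 173/633 = -1119671/4022715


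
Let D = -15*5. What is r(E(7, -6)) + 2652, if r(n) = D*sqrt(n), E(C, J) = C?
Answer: 2652 - 75*sqrt(7) ≈ 2453.6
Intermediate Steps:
D = -75
r(n) = -75*sqrt(n)
r(E(7, -6)) + 2652 = -75*sqrt(7) + 2652 = 2652 - 75*sqrt(7)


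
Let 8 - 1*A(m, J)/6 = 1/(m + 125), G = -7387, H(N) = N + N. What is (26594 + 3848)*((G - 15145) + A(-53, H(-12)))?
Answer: -4106762789/6 ≈ -6.8446e+8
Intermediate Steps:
H(N) = 2*N
A(m, J) = 48 - 6/(125 + m) (A(m, J) = 48 - 6/(m + 125) = 48 - 6/(125 + m))
(26594 + 3848)*((G - 15145) + A(-53, H(-12))) = (26594 + 3848)*((-7387 - 15145) + 6*(999 + 8*(-53))/(125 - 53)) = 30442*(-22532 + 6*(999 - 424)/72) = 30442*(-22532 + 6*(1/72)*575) = 30442*(-22532 + 575/12) = 30442*(-269809/12) = -4106762789/6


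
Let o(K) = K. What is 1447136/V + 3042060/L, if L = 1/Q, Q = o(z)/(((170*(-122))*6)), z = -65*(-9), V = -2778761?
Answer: -82421288814749/5763150314 ≈ -14301.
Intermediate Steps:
z = 585
Q = -39/8296 (Q = 585/(((170*(-122))*6)) = 585/((-20740*6)) = 585/(-124440) = 585*(-1/124440) = -39/8296 ≈ -0.0047011)
L = -8296/39 (L = 1/(-39/8296) = -8296/39 ≈ -212.72)
1447136/V + 3042060/L = 1447136/(-2778761) + 3042060/(-8296/39) = 1447136*(-1/2778761) + 3042060*(-39/8296) = -1447136/2778761 - 29660085/2074 = -82421288814749/5763150314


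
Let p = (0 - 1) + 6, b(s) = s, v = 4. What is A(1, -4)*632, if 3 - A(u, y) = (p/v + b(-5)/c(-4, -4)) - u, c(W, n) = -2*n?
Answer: 2133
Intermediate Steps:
p = 5 (p = -1 + 6 = 5)
A(u, y) = 19/8 + u (A(u, y) = 3 - ((5/4 - 5/((-2*(-4)))) - u) = 3 - ((5*(¼) - 5/8) - u) = 3 - ((5/4 - 5*⅛) - u) = 3 - ((5/4 - 5/8) - u) = 3 - (5/8 - u) = 3 + (-5/8 + u) = 19/8 + u)
A(1, -4)*632 = (19/8 + 1)*632 = (27/8)*632 = 2133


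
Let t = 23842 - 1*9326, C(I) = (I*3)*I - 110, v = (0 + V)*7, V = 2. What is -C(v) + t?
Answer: 14038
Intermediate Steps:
v = 14 (v = (0 + 2)*7 = 2*7 = 14)
C(I) = -110 + 3*I**2 (C(I) = (3*I)*I - 110 = 3*I**2 - 110 = -110 + 3*I**2)
t = 14516 (t = 23842 - 9326 = 14516)
-C(v) + t = -(-110 + 3*14**2) + 14516 = -(-110 + 3*196) + 14516 = -(-110 + 588) + 14516 = -1*478 + 14516 = -478 + 14516 = 14038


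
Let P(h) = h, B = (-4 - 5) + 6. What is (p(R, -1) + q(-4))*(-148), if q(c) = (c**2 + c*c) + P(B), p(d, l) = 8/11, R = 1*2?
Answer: -48396/11 ≈ -4399.6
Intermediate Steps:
B = -3 (B = -9 + 6 = -3)
R = 2
p(d, l) = 8/11 (p(d, l) = 8*(1/11) = 8/11)
q(c) = -3 + 2*c**2 (q(c) = (c**2 + c*c) - 3 = (c**2 + c**2) - 3 = 2*c**2 - 3 = -3 + 2*c**2)
(p(R, -1) + q(-4))*(-148) = (8/11 + (-3 + 2*(-4)**2))*(-148) = (8/11 + (-3 + 2*16))*(-148) = (8/11 + (-3 + 32))*(-148) = (8/11 + 29)*(-148) = (327/11)*(-148) = -48396/11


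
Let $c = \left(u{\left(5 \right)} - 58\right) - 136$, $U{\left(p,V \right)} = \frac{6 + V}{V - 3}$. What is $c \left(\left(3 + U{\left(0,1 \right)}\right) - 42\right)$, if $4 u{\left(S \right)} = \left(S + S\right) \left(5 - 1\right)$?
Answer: $7820$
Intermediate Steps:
$u{\left(S \right)} = 2 S$ ($u{\left(S \right)} = \frac{\left(S + S\right) \left(5 - 1\right)}{4} = \frac{2 S 4}{4} = \frac{8 S}{4} = 2 S$)
$U{\left(p,V \right)} = \frac{6 + V}{-3 + V}$
$c = -184$ ($c = \left(2 \cdot 5 - 58\right) - 136 = \left(10 - 58\right) - 136 = -48 - 136 = -184$)
$c \left(\left(3 + U{\left(0,1 \right)}\right) - 42\right) = - 184 \left(\left(3 + \frac{6 + 1}{-3 + 1}\right) - 42\right) = - 184 \left(\left(3 + \frac{1}{-2} \cdot 7\right) - 42\right) = - 184 \left(\left(3 - \frac{7}{2}\right) - 42\right) = - 184 \left(- \frac{1}{2} - 42\right) = \left(-184\right) \left(- \frac{85}{2}\right) = 7820$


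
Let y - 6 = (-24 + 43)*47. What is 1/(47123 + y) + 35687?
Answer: 1713761115/48022 ≈ 35687.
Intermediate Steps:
y = 899 (y = 6 + (-24 + 43)*47 = 6 + 19*47 = 6 + 893 = 899)
1/(47123 + y) + 35687 = 1/(47123 + 899) + 35687 = 1/48022 + 35687 = 1713761115/48022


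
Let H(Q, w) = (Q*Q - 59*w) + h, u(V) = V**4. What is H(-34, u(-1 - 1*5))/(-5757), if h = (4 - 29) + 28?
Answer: 75305/5757 ≈ 13.081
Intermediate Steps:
h = 3 (h = -25 + 28 = 3)
H(Q, w) = 3 + Q**2 - 59*w (H(Q, w) = (Q*Q - 59*w) + 3 = (Q**2 - 59*w) + 3 = 3 + Q**2 - 59*w)
H(-34, u(-1 - 1*5))/(-5757) = (3 + (-34)**2 - 59*(-1 - 1*5)**4)/(-5757) = (3 + 1156 - 59*(-1 - 5)**4)*(-1/5757) = (3 + 1156 - 59*(-6)**4)*(-1/5757) = (3 + 1156 - 59*1296)*(-1/5757) = (3 + 1156 - 76464)*(-1/5757) = -75305*(-1/5757) = 75305/5757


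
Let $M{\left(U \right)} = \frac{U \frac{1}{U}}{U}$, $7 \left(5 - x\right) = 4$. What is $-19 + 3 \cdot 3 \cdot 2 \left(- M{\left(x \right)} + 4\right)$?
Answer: $\frac{1517}{31} \approx 48.935$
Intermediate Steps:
$x = \frac{31}{7}$ ($x = 5 - \frac{4}{7} = \frac{31}{7} \approx 4.4286$)
$M{\left(U \right)} = \frac{1}{U}$ ($M{\left(U \right)} = 1 \frac{1}{U} = \frac{1}{U}$)
$-19 + 3 \cdot 3 \cdot 2 \left(- M{\left(x \right)} + 4\right) = -19 + 3 \cdot 3 \cdot 2 \left(- \frac{1}{\frac{31}{7}} + 4\right) = -19 + 9 \cdot 2 \left(\left(-1\right) \frac{7}{31} + 4\right) = -19 + 18 \left(- \frac{7}{31} + 4\right) = -19 + 18 \cdot \frac{117}{31} = -19 + \frac{2106}{31} = \frac{1517}{31}$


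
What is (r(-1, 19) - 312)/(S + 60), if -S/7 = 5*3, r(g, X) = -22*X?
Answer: 146/9 ≈ 16.222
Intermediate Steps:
S = -105 (S = -35*3 = -7*15 = -105)
(r(-1, 19) - 312)/(S + 60) = (-22*19 - 312)/(-105 + 60) = (-418 - 312)/(-45) = -730*(-1/45) = 146/9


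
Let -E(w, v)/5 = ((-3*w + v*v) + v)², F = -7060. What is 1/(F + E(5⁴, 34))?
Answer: -1/2353185 ≈ -4.2496e-7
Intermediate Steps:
E(w, v) = -5*(v + v² - 3*w)² (E(w, v) = -5*((-3*w + v*v) + v)² = -5*((-3*w + v²) + v)² = -5*((v² - 3*w) + v)² = -5*(v + v² - 3*w)²)
1/(F + E(5⁴, 34)) = 1/(-7060 - 5*(34 + 34² - 3*5⁴)²) = 1/(-7060 - 5*(34 + 1156 - 3*625)²) = 1/(-7060 - 5*(34 + 1156 - 1875)²) = 1/(-7060 - 5*(-685)²) = 1/(-7060 - 5*469225) = 1/(-7060 - 2346125) = 1/(-2353185) = -1/2353185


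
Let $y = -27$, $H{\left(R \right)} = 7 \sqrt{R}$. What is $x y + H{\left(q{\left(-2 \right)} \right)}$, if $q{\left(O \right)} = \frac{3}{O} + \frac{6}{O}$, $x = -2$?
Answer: $54 + \frac{21 i \sqrt{2}}{2} \approx 54.0 + 14.849 i$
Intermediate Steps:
$q{\left(O \right)} = \frac{9}{O}$
$x y + H{\left(q{\left(-2 \right)} \right)} = \left(-2\right) \left(-27\right) + 7 \sqrt{\frac{9}{-2}} = 54 + 7 \sqrt{9 \left(- \frac{1}{2}\right)} = 54 + 7 \sqrt{- \frac{9}{2}} = 54 + 7 \frac{3 i \sqrt{2}}{2} = 54 + \frac{21 i \sqrt{2}}{2}$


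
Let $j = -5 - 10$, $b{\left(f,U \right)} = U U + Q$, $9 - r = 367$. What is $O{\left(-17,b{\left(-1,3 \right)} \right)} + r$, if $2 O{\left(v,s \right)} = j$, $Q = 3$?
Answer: $- \frac{731}{2} \approx -365.5$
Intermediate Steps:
$r = -358$ ($r = 9 - 367 = -358$)
$b{\left(f,U \right)} = 3 + U^{2}$ ($b{\left(f,U \right)} = U U + 3 = U^{2} + 3 = 3 + U^{2}$)
$j = -15$ ($j = -5 - 10 = -15$)
$O{\left(v,s \right)} = - \frac{15}{2}$ ($O{\left(v,s \right)} = \frac{1}{2} \left(-15\right) = - \frac{15}{2}$)
$O{\left(-17,b{\left(-1,3 \right)} \right)} + r = - \frac{15}{2} - 358 = - \frac{731}{2}$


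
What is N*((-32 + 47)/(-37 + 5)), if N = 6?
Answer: -45/16 ≈ -2.8125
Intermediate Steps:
N*((-32 + 47)/(-37 + 5)) = 6*((-32 + 47)/(-37 + 5)) = 6*(15/(-32)) = 6*(15*(-1/32)) = 6*(-15/32) = -45/16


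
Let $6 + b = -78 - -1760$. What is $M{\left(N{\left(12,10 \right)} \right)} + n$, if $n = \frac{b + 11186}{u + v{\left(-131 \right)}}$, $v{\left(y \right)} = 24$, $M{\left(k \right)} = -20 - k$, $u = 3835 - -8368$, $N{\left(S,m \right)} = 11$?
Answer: $- \frac{366175}{12227} \approx -29.948$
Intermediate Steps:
$b = 1676$ ($b = -6 - -1682 = -6 + \left(-78 + 1760\right) = -6 + 1682 = 1676$)
$u = 12203$ ($u = 3835 + 8368 = 12203$)
$n = \frac{12862}{12227}$ ($n = \frac{1676 + 11186}{12203 + 24} = \frac{12862}{12227} \approx 1.0519$)
$M{\left(N{\left(12,10 \right)} \right)} + n = \left(-20 - 11\right) + \frac{12862}{12227} = -31 + \frac{12862}{12227} = - \frac{366175}{12227}$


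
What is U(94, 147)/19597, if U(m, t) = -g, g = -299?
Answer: 299/19597 ≈ 0.015257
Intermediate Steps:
U(m, t) = 299 (U(m, t) = -1*(-299) = 299)
U(94, 147)/19597 = 299/19597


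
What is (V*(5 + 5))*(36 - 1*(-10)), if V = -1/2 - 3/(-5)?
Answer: 46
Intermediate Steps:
V = ⅒ (V = -1*½ - 3*(-⅕) = -½ + ⅗ = ⅒ ≈ 0.10000)
(V*(5 + 5))*(36 - 1*(-10)) = ((5 + 5)/10)*(36 - 1*(-10)) = ((⅒)*10)*(36 + 10) = 1*46 = 46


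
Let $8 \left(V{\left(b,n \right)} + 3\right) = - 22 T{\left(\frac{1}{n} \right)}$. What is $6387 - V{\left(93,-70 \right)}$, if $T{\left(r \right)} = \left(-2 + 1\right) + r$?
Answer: $\frac{1788419}{280} \approx 6387.2$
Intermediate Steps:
$T{\left(r \right)} = -1 + r$
$V{\left(b,n \right)} = - \frac{1}{4} - \frac{11}{4 n}$ ($V{\left(b,n \right)} = -3 + \frac{\left(-22\right) \left(-1 + \frac{1}{n}\right)}{8} = -3 + \frac{22 - \frac{22}{n}}{8} = -3 + \left(\frac{11}{4} - \frac{11}{4 n}\right) = - \frac{1}{4} - \frac{11}{4 n}$)
$6387 - V{\left(93,-70 \right)} = 6387 - \frac{-11 - -70}{4 \left(-70\right)} = 6387 - \frac{1}{4} \left(- \frac{1}{70}\right) \left(-11 + 70\right) = 6387 - \frac{1}{4} \left(- \frac{1}{70}\right) 59 = 6387 - - \frac{59}{280} = 6387 + \frac{59}{280} = \frac{1788419}{280}$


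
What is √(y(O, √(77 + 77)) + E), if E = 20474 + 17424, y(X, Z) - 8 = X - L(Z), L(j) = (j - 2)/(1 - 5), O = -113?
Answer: √(151170 + √154)/2 ≈ 194.41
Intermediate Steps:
L(j) = ½ - j/4 (L(j) = (-2 + j)/(-4) = (-2 + j)*(-¼) = ½ - j/4)
y(X, Z) = 15/2 + X + Z/4 (y(X, Z) = 8 + (X - (½ - Z/4)) = 8 + (X + (-½ + Z/4)) = 8 + (-½ + X + Z/4) = 15/2 + X + Z/4)
E = 37898
√(y(O, √(77 + 77)) + E) = √((15/2 - 113 + √(77 + 77)/4) + 37898) = √((15/2 - 113 + √154/4) + 37898) = √((-211/2 + √154/4) + 37898) = √(75585/2 + √154/4)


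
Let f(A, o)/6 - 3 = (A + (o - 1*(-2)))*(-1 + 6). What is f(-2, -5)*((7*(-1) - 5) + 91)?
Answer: -10428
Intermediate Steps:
f(A, o) = 78 + 30*A + 30*o (f(A, o) = 18 + 6*((A + (o - 1*(-2)))*(-1 + 6)) = 18 + 6*((A + (o + 2))*5) = 18 + 6*((A + (2 + o))*5) = 18 + 6*((2 + A + o)*5) = 18 + 6*(10 + 5*A + 5*o) = 18 + (60 + 30*A + 30*o) = 78 + 30*A + 30*o)
f(-2, -5)*((7*(-1) - 5) + 91) = (78 + 30*(-2) + 30*(-5))*((7*(-1) - 5) + 91) = (78 - 60 - 150)*((-7 - 5) + 91) = -132*(-12 + 91) = -132*79 = -10428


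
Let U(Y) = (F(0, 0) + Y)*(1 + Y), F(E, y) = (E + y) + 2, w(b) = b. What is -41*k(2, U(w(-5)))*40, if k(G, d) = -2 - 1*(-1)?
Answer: 1640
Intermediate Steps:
F(E, y) = 2 + E + y
U(Y) = (1 + Y)*(2 + Y) (U(Y) = ((2 + 0 + 0) + Y)*(1 + Y) = (2 + Y)*(1 + Y) = (1 + Y)*(2 + Y))
k(G, d) = -1 (k(G, d) = -2 + 1 = -1)
-41*k(2, U(w(-5)))*40 = -41*(-1)*40 = 41*40 = 1640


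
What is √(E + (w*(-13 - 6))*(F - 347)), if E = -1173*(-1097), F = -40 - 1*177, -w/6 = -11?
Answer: √1994037 ≈ 1412.1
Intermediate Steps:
w = 66 (w = -6*(-11) = 66)
F = -217 (F = -40 - 177 = -217)
E = 1286781
√(E + (w*(-13 - 6))*(F - 347)) = √(1286781 + (66*(-13 - 6))*(-217 - 347)) = √(1286781 + (66*(-19))*(-564)) = √(1286781 - 1254*(-564)) = √(1286781 + 707256) = √1994037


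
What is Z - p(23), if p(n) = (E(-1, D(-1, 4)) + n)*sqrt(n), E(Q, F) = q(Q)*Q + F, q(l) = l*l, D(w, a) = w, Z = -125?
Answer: -125 - 21*sqrt(23) ≈ -225.71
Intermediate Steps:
q(l) = l**2
E(Q, F) = F + Q**3 (E(Q, F) = Q**2*Q + F = Q**3 + F = F + Q**3)
p(n) = sqrt(n)*(-2 + n) (p(n) = ((-1 + (-1)**3) + n)*sqrt(n) = ((-1 - 1) + n)*sqrt(n) = (-2 + n)*sqrt(n) = sqrt(n)*(-2 + n))
Z - p(23) = -125 - sqrt(23)*(-2 + 23) = -125 - sqrt(23)*21 = -125 - 21*sqrt(23)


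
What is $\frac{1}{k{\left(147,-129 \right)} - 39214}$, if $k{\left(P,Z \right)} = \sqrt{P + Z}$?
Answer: $- \frac{19607}{768868889} - \frac{3 \sqrt{2}}{1537737778} \approx -2.5504 \cdot 10^{-5}$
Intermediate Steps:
$\frac{1}{k{\left(147,-129 \right)} - 39214} = \frac{1}{\sqrt{147 - 129} - 39214} = \frac{1}{\sqrt{18} - 39214} = \frac{1}{3 \sqrt{2} - 39214} = \frac{1}{-39214 + 3 \sqrt{2}}$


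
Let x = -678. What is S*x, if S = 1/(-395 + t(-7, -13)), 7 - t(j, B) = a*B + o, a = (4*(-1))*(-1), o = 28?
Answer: 339/182 ≈ 1.8626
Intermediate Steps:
a = 4 (a = -4*(-1) = 4)
t(j, B) = -21 - 4*B (t(j, B) = 7 - (4*B + 28) = 7 - (28 + 4*B) = 7 + (-28 - 4*B) = -21 - 4*B)
S = -1/364 (S = 1/(-395 + (-21 - 4*(-13))) = 1/(-395 + (-21 + 52)) = 1/(-395 + 31) = 1/(-364) = -1/364 ≈ -0.0027473)
S*x = -1/364*(-678) = 339/182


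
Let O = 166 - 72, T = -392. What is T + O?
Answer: -298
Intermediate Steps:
O = 94
T + O = -392 + 94 = -298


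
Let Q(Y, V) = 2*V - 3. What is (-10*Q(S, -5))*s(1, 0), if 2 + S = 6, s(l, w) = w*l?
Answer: 0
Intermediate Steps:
s(l, w) = l*w
S = 4 (S = -2 + 6 = 4)
Q(Y, V) = -3 + 2*V
(-10*Q(S, -5))*s(1, 0) = (-10*(-3 + 2*(-5)))*(1*0) = -10*(-3 - 10)*0 = -10*(-13)*0 = 130*0 = 0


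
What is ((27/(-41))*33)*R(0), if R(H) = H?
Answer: 0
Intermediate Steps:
((27/(-41))*33)*R(0) = ((27/(-41))*33)*0 = ((27*(-1/41))*33)*0 = -27/41*33*0 = -891/41*0 = 0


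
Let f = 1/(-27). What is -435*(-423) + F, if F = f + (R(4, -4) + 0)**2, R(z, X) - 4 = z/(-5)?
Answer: 124210262/675 ≈ 1.8402e+5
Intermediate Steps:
R(z, X) = 4 - z/5 (R(z, X) = 4 + z/(-5) = 4 + z*(-1/5) = 4 - z/5)
f = -1/27 ≈ -0.037037
F = 6887/675 (F = -1/27 + ((4 - 1/5*4) + 0)**2 = -1/27 + ((4 - 4/5) + 0)**2 = -1/27 + (16/5 + 0)**2 = -1/27 + (16/5)**2 = -1/27 + 256/25 = 6887/675 ≈ 10.203)
-435*(-423) + F = -435*(-423) + 6887/675 = 184005 + 6887/675 = 124210262/675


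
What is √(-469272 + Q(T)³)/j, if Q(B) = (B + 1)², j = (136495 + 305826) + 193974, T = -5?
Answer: 2*I*√116294/636295 ≈ 0.0010719*I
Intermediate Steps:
j = 636295 (j = 442321 + 193974 = 636295)
Q(B) = (1 + B)²
√(-469272 + Q(T)³)/j = √(-469272 + ((1 - 5)²)³)/636295 = √(-469272 + ((-4)²)³)*(1/636295) = √(-469272 + 16³)*(1/636295) = √(-469272 + 4096)*(1/636295) = √(-465176)*(1/636295) = (2*I*√116294)*(1/636295) = 2*I*√116294/636295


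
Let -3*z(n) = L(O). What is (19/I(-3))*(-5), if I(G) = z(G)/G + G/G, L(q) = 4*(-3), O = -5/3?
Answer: 285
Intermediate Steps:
O = -5/3 (O = -5*1/3 = -5/3 ≈ -1.6667)
L(q) = -12
z(n) = 4 (z(n) = -1/3*(-12) = 4)
I(G) = 1 + 4/G (I(G) = 4/G + G/G = 4/G + 1 = 1 + 4/G)
(19/I(-3))*(-5) = (19/(((4 - 3)/(-3))))*(-5) = (19/((-1/3*1)))*(-5) = (19/(-1/3))*(-5) = (19*(-3))*(-5) = -57*(-5) = 285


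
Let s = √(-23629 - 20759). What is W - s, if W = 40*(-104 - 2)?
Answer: -4240 - 18*I*√137 ≈ -4240.0 - 210.68*I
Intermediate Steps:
s = 18*I*√137 (s = √(-44388) = 18*I*√137 ≈ 210.68*I)
W = -4240 (W = 40*(-106) = -4240)
W - s = -4240 - 18*I*√137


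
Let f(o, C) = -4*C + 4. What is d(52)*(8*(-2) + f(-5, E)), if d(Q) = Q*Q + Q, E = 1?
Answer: -44096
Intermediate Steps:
f(o, C) = 4 - 4*C
d(Q) = Q + Q² (d(Q) = Q² + Q = Q + Q²)
d(52)*(8*(-2) + f(-5, E)) = (52*(1 + 52))*(8*(-2) + (4 - 4*1)) = (52*53)*(-16 + (4 - 4)) = 2756*(-16 + 0) = 2756*(-16) = -44096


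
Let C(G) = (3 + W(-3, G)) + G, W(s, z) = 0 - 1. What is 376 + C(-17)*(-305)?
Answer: 4951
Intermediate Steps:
W(s, z) = -1
C(G) = 2 + G (C(G) = (3 - 1) + G = 2 + G)
376 + C(-17)*(-305) = 376 + (2 - 17)*(-305) = 376 - 15*(-305) = 376 + 4575 = 4951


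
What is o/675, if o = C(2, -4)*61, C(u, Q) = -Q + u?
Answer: 122/225 ≈ 0.54222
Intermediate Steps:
C(u, Q) = u - Q
o = 366 (o = (2 - 1*(-4))*61 = (2 + 4)*61 = 6*61 = 366)
o/675 = 366/675 = 366*(1/675) = 122/225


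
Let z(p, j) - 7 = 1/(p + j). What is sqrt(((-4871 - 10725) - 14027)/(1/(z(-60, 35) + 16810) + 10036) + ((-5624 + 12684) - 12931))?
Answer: I*sqrt(104574712515300441225719)/4219375289 ≈ 76.642*I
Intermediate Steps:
z(p, j) = 7 + 1/(j + p) (z(p, j) = 7 + 1/(p + j) = 7 + 1/(j + p))
sqrt(((-4871 - 10725) - 14027)/(1/(z(-60, 35) + 16810) + 10036) + ((-5624 + 12684) - 12931)) = sqrt(((-4871 - 10725) - 14027)/(1/((1 + 7*35 + 7*(-60))/(35 - 60) + 16810) + 10036) + ((-5624 + 12684) - 12931)) = sqrt((-15596 - 14027)/(1/((1 + 245 - 420)/(-25) + 16810) + 10036) + (7060 - 12931)) = sqrt(-29623/(1/(-1/25*(-174) + 16810) + 10036) - 5871) = sqrt(-29623/(1/(174/25 + 16810) + 10036) - 5871) = sqrt(-29623/(1/(420424/25) + 10036) - 5871) = sqrt(-29623/(25/420424 + 10036) - 5871) = sqrt(-29623/4219375289/420424 - 5871) = sqrt(-29623*420424/4219375289 - 5871) = sqrt(-12454220152/4219375289 - 5871) = sqrt(-24784406541871/4219375289) = I*sqrt(104574712515300441225719)/4219375289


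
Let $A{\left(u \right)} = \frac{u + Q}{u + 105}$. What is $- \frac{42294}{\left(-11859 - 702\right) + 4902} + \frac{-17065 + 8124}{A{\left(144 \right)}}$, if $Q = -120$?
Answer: $- \frac{1894476175}{20424} \approx -92757.0$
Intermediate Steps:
$A{\left(u \right)} = \frac{-120 + u}{105 + u}$ ($A{\left(u \right)} = \frac{u - 120}{u + 105} = \frac{-120 + u}{105 + u}$)
$- \frac{42294}{\left(-11859 - 702\right) + 4902} + \frac{-17065 + 8124}{A{\left(144 \right)}} = - \frac{42294}{\left(-11859 - 702\right) + 4902} + \frac{-17065 + 8124}{\frac{1}{105 + 144} \left(-120 + 144\right)} = - \frac{42294}{-12561 + 4902} - \frac{8941}{\frac{1}{249} \cdot 24} = - \frac{42294}{-7659} - \frac{8941}{\frac{1}{249} \cdot 24} = \left(-42294\right) \left(- \frac{1}{7659}\right) - \frac{8941}{\frac{8}{83}} = \frac{14098}{2553} - \frac{742103}{8} = - \frac{1894476175}{20424}$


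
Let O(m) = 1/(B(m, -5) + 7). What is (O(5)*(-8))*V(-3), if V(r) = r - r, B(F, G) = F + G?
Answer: 0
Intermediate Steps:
V(r) = 0
O(m) = 1/(2 + m) (O(m) = 1/((m - 5) + 7) = 1/((-5 + m) + 7) = 1/(2 + m))
(O(5)*(-8))*V(-3) = (-8/(2 + 5))*0 = (-8/7)*0 = ((⅐)*(-8))*0 = -8/7*0 = 0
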